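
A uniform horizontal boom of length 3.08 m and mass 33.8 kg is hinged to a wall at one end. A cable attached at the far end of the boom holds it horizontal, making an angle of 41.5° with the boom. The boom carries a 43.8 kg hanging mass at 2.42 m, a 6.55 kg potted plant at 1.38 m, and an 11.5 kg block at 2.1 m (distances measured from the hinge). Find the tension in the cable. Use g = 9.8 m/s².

T ≈ 918 N

Taking torques about the hinge:
Beam weight: 33.8 × 9.8 = 331.2 N down at 1.54 m → arm 1.54 m, τ = 331.2 × 1.54 = 510 N·m clockwise.
Hanging mass: 43.8 × 9.8 = 429.2 N down at 2.42 m → arm 2.42 m, τ = 429.2 × 2.42 = 1039 N·m clockwise.
Potted plant: 6.55 × 9.8 = 64.19 N down at 1.38 m → arm 1.38 m, τ = 64.19 × 1.38 = 88.58 N·m clockwise.
Block: 11.5 × 9.8 = 112.7 N down at 2.1 m → arm 2.1 m, τ = 112.7 × 2.1 = 236.7 N·m clockwise.
Total clockwise load moment = 1874 N·m.
The cable tension T acts at 3.08 m; only its component perpendicular to the boom, T sinθ, produces torque. sin 41.5° = 0.6626.
Setting net torque to zero: T × 3.08 × 0.6626 = 1874 → T = 1874 / 2.041 = 918 N.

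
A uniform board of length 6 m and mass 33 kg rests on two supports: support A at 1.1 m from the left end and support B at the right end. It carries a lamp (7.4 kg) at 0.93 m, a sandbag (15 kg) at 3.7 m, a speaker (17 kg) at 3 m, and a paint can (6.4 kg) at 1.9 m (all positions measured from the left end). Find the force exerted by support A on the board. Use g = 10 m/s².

Take moments about support B.
Beam weight: 33 × 10 = 330 N down at 3 m → arm 3 m, τ = 330 × 3 = 990 N·m counterclockwise.
Lamp: 7.4 × 10 = 74 N down at 0.93 m → arm 5.07 m, τ = 74 × 5.07 = 375.2 N·m counterclockwise.
Sandbag: 15 × 10 = 150 N down at 3.7 m → arm 2.3 m, τ = 150 × 2.3 = 345 N·m counterclockwise.
Speaker: 17 × 10 = 170 N down at 3 m → arm 3 m, τ = 170 × 3 = 510 N·m counterclockwise.
Paint can: 6.4 × 10 = 64 N down at 1.9 m → arm 4.1 m, τ = 64 × 4.1 = 262.4 N·m counterclockwise.
Net load moment about support B = 2483 N·m counterclockwise.
Reaction R at support A is upward at 1.1 m, arm 4.9 m → moment R × 4.9 clockwise.
For rotational equilibrium, R × 4.9 = 2483, so R = 507 N.

R_A ≈ 507 N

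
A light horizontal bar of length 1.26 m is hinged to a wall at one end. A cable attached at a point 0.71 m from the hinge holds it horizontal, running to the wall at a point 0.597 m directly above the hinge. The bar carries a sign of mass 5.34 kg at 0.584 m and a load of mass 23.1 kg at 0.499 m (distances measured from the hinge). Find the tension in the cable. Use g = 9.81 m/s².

T ≈ 314 N

Take moments about the hinge.
Sign: 5.34 × 9.81 = 52.39 N down at 0.584 m → arm 0.584 m, τ = 52.39 × 0.584 = 30.6 N·m clockwise.
Load: 23.1 × 9.81 = 226.6 N down at 0.499 m → arm 0.499 m, τ = 226.6 × 0.499 = 113.1 N·m clockwise.
Total clockwise load moment = 143.7 N·m.
The cable tension T acts at 0.71 m; only its component perpendicular to the bar, T sinθ, produces torque. sinθ = h/√(h²+d²) = 0.597/√(0.597²+0.71²) = 0.6436.
For rotational equilibrium, T × 0.71 × 0.6436 = 143.7, so T = 143.7 / 0.457 = 314 N.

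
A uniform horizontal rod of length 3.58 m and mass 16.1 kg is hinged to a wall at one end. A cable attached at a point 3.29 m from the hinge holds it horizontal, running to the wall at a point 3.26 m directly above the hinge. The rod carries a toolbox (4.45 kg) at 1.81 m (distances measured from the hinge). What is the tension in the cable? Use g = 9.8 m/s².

About the hinge:
Beam weight: 16.1 × 9.8 = 157.8 N down at 1.79 m → arm 1.79 m, τ = 157.8 × 1.79 = 282.5 N·m clockwise.
Toolbox: 4.45 × 9.8 = 43.61 N down at 1.81 m → arm 1.81 m, τ = 43.61 × 1.81 = 78.93 N·m clockwise.
Total clockwise load moment = 361.4 N·m.
The cable tension T acts at 3.29 m; only its component perpendicular to the rod, T sinθ, produces torque. sinθ = h/√(h²+d²) = 3.26/√(3.26²+3.29²) = 0.7039.
Στ = 0 ⇒ T × 3.29 × 0.7039 = 361.4 ⇒ T = 361.4 / 2.316 = 156 N.

T ≈ 156 N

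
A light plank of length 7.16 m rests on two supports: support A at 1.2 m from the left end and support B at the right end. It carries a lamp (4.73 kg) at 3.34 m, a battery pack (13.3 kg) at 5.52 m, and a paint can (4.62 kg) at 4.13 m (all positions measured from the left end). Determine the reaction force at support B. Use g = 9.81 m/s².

Take moments about support A.
Lamp: 4.73 × 9.81 = 46.4 N down at 3.34 m → arm 2.14 m, τ = 46.4 × 2.14 = 99.3 N·m clockwise.
Battery pack: 13.3 × 9.81 = 130.5 N down at 5.52 m → arm 4.32 m, τ = 130.5 × 4.32 = 563.8 N·m clockwise.
Paint can: 4.62 × 9.81 = 45.32 N down at 4.13 m → arm 2.93 m, τ = 45.32 × 2.93 = 132.8 N·m clockwise.
Net load moment about support A = 795.9 N·m clockwise.
Reaction R at support B is upward at 7.16 m, arm 5.96 m → moment R × 5.96 counterclockwise.
Setting net torque to zero: R × 5.96 = 795.9 → R = 134 N.

R_B ≈ 134 N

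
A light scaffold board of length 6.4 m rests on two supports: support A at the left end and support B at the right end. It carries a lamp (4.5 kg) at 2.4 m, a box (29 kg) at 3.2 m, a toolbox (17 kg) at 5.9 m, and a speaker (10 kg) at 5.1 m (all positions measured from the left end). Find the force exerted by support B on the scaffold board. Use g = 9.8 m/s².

R_B ≈ 390 N

Choose support A as the axis so its reaction then has zero moment arm.
Lamp: 4.5 × 9.8 = 44.1 N down at 2.4 m → arm 2.4 m, τ = 44.1 × 2.4 = 105.8 N·m clockwise.
Box: 29 × 9.8 = 284.2 N down at 3.2 m → arm 3.2 m, τ = 284.2 × 3.2 = 909.4 N·m clockwise.
Toolbox: 17 × 9.8 = 166.6 N down at 5.9 m → arm 5.9 m, τ = 166.6 × 5.9 = 982.9 N·m clockwise.
Speaker: 10 × 9.8 = 98 N down at 5.1 m → arm 5.1 m, τ = 98 × 5.1 = 499.8 N·m clockwise.
Net load moment about support A = 2498 N·m clockwise.
Reaction R at support B is upward at 6.4 m, arm 6.4 m → moment R × 6.4 counterclockwise.
Στ = 0 ⇒ R × 6.4 = 2498 ⇒ R = 390 N.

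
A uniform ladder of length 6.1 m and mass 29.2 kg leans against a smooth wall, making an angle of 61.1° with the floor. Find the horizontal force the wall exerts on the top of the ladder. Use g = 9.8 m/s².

Taking torques about the foot of the ladder:
Ladder weight 29.2×9.8 = 286.2 N acts at 3.05 m along the ladder; its horizontal arm is 3.05·cos61.1° = 1.474 m → τ = 421.9 N·m clockwise.
Wall normal N acts horizontally at the top; its moment arm is the height L sinθ = 6.1·sin61.1° = 5.34 m, counterclockwise.
Στ = 0 ⇒ N × 5.34 = 421.9 ⇒ N = 79 N.

N_wall ≈ 79 N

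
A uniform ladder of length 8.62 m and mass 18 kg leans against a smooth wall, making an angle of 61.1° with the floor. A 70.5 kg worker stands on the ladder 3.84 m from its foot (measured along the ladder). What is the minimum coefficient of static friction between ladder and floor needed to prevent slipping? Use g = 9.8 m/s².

Sum moments about the foot of the ladder (the floor normal and friction both act there and drop out).
Ladder weight 18×9.8 = 176.4 N acts at 4.31 m along the ladder; its horizontal arm is 4.31·cos61.1° = 2.083 m → τ = 367.4 N·m clockwise.
Worker: 70.5×9.8 = 690.9 N at 3.84 m → arm 1.856 m → τ = 1282 N·m clockwise.
Wall normal N acts horizontally at the top; its moment arm is the height L sinθ = 8.62·sin61.1° = 7.547 m, counterclockwise.
For rotational equilibrium, N × 7.547 = 1649, so N = 218.5 N.
ΣFx = 0 ⇒ f = N_wall = 218.5 N. ΣFy = 0 ⇒ N_floor = 867.3 N.
μ_min = f / N_floor = 218.5 / 867.3 = 0.252.

μ_min ≈ 0.252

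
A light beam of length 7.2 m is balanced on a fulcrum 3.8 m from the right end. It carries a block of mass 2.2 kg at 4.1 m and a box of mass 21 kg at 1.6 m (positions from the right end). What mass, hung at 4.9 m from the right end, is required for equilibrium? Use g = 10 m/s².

m ≈ 41.4 kg

Choose the fulcrum (at 3.8 m from the right end) as the axis so the support reaction has zero arm there.
Block: 2.2 × 10 = 22 N down at 4.1 m → arm 0.3 m, τ = 22 × 0.3 = 6.6 N·m counterclockwise.
Box: 21 × 10 = 210 N down at 1.6 m → arm 2.2 m, τ = 210 × 2.2 = 462 N·m clockwise.
Net moment of known loads = 455.4 N·m clockwise.
An unknown mass m at 4.9 m has arm 1.1 m; its moment is m·g·1.1 counterclockwise.
For rotational equilibrium, m × 10 × 1.1 = 455.4, so m = 455.4 / (10 × 1.1) = 41.4 kg.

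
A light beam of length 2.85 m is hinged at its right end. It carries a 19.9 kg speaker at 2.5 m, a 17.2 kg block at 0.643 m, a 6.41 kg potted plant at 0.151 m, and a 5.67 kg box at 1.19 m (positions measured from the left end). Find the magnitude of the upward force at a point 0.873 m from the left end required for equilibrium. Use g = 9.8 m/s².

Take moments about the right end.
Speaker: 19.9 × 9.8 = 195 N down at 2.5 m → arm 0.35 m, τ = 195 × 0.35 = 68.25 N·m counterclockwise.
Block: 17.2 × 9.8 = 168.6 N down at 0.643 m → arm 2.207 m, τ = 168.6 × 2.207 = 372.1 N·m counterclockwise.
Potted plant: 6.41 × 9.8 = 62.82 N down at 0.151 m → arm 2.699 m, τ = 62.82 × 2.699 = 169.6 N·m counterclockwise.
Box: 5.67 × 9.8 = 55.57 N down at 1.19 m → arm 1.66 m, τ = 55.57 × 1.66 = 92.25 N·m counterclockwise.
Net moment of the loads = 702.2 N·m counterclockwise.
The upward force F acts at a point 0.873 m from the left end, arm 1.977 m, giving F × 1.977 clockwise.
Balancing moments: F × 1.977 = 702.2, giving F = 702.2 / 1.977 = 355 N.

F ≈ 355 N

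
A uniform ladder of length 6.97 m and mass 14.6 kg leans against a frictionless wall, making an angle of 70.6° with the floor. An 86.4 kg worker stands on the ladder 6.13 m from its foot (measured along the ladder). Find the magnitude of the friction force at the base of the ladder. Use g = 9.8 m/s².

Take moments about the foot of the ladder.
Ladder weight 14.6×9.8 = 143.1 N acts at 3.485 m along the ladder; its horizontal arm is 3.485·cos70.6° = 1.158 m → τ = 165.7 N·m clockwise.
Worker: 86.4×9.8 = 846.7 N at 6.13 m → arm 2.036 m → τ = 1724 N·m clockwise.
Wall normal N acts horizontally at the top; its moment arm is the height L sinθ = 6.97·sin70.6° = 6.574 m, counterclockwise.
Balancing moments: N × 6.574 = 1890, giving N = 287 N.
ΣFx = 0: friction at the foot balances the wall's push, so f = N_wall = 287 N.

f ≈ 287 N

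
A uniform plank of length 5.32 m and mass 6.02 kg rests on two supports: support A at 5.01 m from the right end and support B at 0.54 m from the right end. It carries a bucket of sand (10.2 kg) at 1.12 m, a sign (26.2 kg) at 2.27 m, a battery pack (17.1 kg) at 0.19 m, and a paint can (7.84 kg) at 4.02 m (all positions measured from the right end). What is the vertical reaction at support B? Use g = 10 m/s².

R_B ≈ 483 N

Sum moments about support A (its reaction then has zero moment arm).
Beam weight: 6.02 × 10 = 60.2 N down at 2.66 m → arm 2.35 m, τ = 60.2 × 2.35 = 141.5 N·m clockwise.
Bucket of sand: 10.2 × 10 = 102 N down at 1.12 m → arm 3.89 m, τ = 102 × 3.89 = 396.8 N·m clockwise.
Sign: 26.2 × 10 = 262 N down at 2.27 m → arm 2.74 m, τ = 262 × 2.74 = 717.9 N·m clockwise.
Battery pack: 17.1 × 10 = 171 N down at 0.19 m → arm 4.82 m, τ = 171 × 4.82 = 824.2 N·m clockwise.
Paint can: 7.84 × 10 = 78.4 N down at 4.02 m → arm 0.99 m, τ = 78.4 × 0.99 = 77.62 N·m clockwise.
Net load moment about support A = 2158 N·m clockwise.
Reaction R at support B is upward at 0.54 m, arm 4.47 m → moment R × 4.47 counterclockwise.
For rotational equilibrium, R × 4.47 = 2158, so R = 483 N.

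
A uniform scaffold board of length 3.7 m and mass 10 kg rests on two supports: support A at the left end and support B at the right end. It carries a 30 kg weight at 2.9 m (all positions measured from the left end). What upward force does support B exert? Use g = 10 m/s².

Choose support A as the axis so its reaction then has zero moment arm.
Beam weight: 10 × 10 = 100 N down at 1.85 m → arm 1.85 m, τ = 100 × 1.85 = 185 N·m clockwise.
Weight: 30 × 10 = 300 N down at 2.9 m → arm 2.9 m, τ = 300 × 2.9 = 870 N·m clockwise.
Net load moment about support A = 1055 N·m clockwise.
Reaction R at support B is upward at 3.7 m, arm 3.7 m → moment R × 3.7 counterclockwise.
Στ = 0 ⇒ R × 3.7 = 1055 ⇒ R = 285 N.

R_B ≈ 285 N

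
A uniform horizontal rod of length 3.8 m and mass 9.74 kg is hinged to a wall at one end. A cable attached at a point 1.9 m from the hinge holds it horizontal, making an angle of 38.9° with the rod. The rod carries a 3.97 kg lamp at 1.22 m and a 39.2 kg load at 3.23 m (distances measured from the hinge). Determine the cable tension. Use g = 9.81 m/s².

Choose the hinge as the axis so the unknown hinge reaction has zero arm there.
Beam weight: 9.74 × 9.81 = 95.55 N down at 1.9 m → arm 1.9 m, τ = 95.55 × 1.9 = 181.5 N·m clockwise.
Lamp: 3.97 × 9.81 = 38.95 N down at 1.22 m → arm 1.22 m, τ = 38.95 × 1.22 = 47.52 N·m clockwise.
Load: 39.2 × 9.81 = 384.6 N down at 3.23 m → arm 3.23 m, τ = 384.6 × 3.23 = 1242 N·m clockwise.
Total clockwise load moment = 1471 N·m.
The cable tension T acts at 1.9 m; only its component perpendicular to the rod, T sinθ, produces torque. sin 38.9° = 0.628.
Setting net torque to zero: T × 1.9 × 0.628 = 1471 → T = 1471 / 1.193 = 1230 N.

T ≈ 1230 N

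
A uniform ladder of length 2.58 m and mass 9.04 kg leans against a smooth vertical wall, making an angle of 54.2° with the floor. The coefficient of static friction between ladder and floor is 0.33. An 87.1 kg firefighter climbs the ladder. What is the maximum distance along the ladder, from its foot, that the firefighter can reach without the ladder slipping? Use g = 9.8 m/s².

d ≈ 1.17 m

About the foot of the ladder:
Ladder weight 9.04×9.8 = 88.59 N acts at 1.29 m along the ladder; its horizontal arm is 1.29·cos54.2° = 0.7546 m → τ = 66.85 N·m clockwise.
Firefighter weight 87.1×9.8 = 853.6 N at distance d → arm d·cos54.2° → τ = 853.6·d·0.585 clockwise.
Wall normal N at the top has arm L sinθ = 2.093 m counterclockwise, so Στ = 0 gives N·2.093 = 66.85 + 499.4·d.
ΣFy = 0 ⇒ N_floor = 942.2 N, so the maximum friction is μ_s·N_floor = 0.33×942.2 = 310.9 N. ΣFx = 0 ⇒ N_wall = f, so at the slipping point N = 310.9 N.
Substituting: 310.9×2.093 = 66.85 + 499.4·d ⇒ d = (650.7 − 66.85) / 499.4 = 1.17 m.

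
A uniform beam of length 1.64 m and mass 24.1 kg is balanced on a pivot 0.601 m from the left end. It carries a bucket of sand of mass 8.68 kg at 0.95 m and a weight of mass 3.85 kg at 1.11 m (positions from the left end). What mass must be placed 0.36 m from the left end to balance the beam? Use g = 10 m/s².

Taking torques about the pivot (at 0.601 m from the left end):
Beam weight: 24.1 × 10 = 241 N down at 0.82 m → arm 0.219 m, τ = 241 × 0.219 = 52.78 N·m clockwise.
Bucket of sand: 8.68 × 10 = 86.8 N down at 0.95 m → arm 0.349 m, τ = 86.8 × 0.349 = 30.29 N·m clockwise.
Weight: 3.85 × 10 = 38.5 N down at 1.11 m → arm 0.509 m, τ = 38.5 × 0.509 = 19.6 N·m clockwise.
Net moment of known loads = 102.7 N·m clockwise.
An unknown mass m at 0.36 m has arm 0.241 m; its moment is m·g·0.241 counterclockwise.
For rotational equilibrium, m × 10 × 0.241 = 102.7, so m = 102.7 / (10 × 0.241) = 42.6 kg.

m ≈ 42.6 kg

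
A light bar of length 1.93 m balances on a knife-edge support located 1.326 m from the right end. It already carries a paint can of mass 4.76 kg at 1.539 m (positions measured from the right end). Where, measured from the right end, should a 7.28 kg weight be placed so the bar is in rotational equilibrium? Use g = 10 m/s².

Take moments about the knife-edge support (at 1.326 m from the right end).
Paint can: 4.76 × 10 = 47.6 N down at 1.539 m → arm 0.213 m, τ = 47.6 × 0.213 = 10.14 N·m counterclockwise.
Net moment of existing loads = 10.14 N·m counterclockwise.
The weight weighs 7.28 × 10 = 72.8 N and must supply an equal clockwise moment, so its lever arm about the knife-edge support is 10.14 / 72.8 = 0.139 m.
That puts it at 1.326 − 0.139 = 1.19 m from the right end.

x ≈ 1.19 m from the right end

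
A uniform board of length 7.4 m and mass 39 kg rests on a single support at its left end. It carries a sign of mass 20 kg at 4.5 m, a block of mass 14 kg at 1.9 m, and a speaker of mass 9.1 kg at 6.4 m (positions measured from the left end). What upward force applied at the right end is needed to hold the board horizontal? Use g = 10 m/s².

Take moments about the left end.
Beam weight: 39 × 10 = 390 N down at 3.7 m → arm 3.7 m, τ = 390 × 3.7 = 1443 N·m clockwise.
Sign: 20 × 10 = 200 N down at 4.5 m → arm 4.5 m, τ = 200 × 4.5 = 900 N·m clockwise.
Block: 14 × 10 = 140 N down at 1.9 m → arm 1.9 m, τ = 140 × 1.9 = 266 N·m clockwise.
Speaker: 9.1 × 10 = 91 N down at 6.4 m → arm 6.4 m, τ = 91 × 6.4 = 582.4 N·m clockwise.
Net moment of the loads = 3191 N·m clockwise.
The upward force F acts at the right end, arm 7.4 m, giving F × 7.4 counterclockwise.
Στ = 0 ⇒ F × 7.4 = 3191 ⇒ F = 3191 / 7.4 = 431 N.

F ≈ 431 N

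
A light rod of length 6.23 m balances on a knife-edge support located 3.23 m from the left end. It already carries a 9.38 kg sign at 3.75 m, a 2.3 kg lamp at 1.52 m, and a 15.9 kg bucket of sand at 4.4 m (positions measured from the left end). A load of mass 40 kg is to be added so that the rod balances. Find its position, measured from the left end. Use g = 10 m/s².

Taking torques about the knife-edge support (at 3.23 m from the left end):
Sign: 9.38 × 10 = 93.8 N down at 3.75 m → arm 0.52 m, τ = 93.8 × 0.52 = 48.78 N·m clockwise.
Lamp: 2.3 × 10 = 23 N down at 1.52 m → arm 1.71 m, τ = 23 × 1.71 = 39.33 N·m counterclockwise.
Bucket of sand: 15.9 × 10 = 159 N down at 4.4 m → arm 1.17 m, τ = 159 × 1.17 = 186 N·m clockwise.
Net moment of existing loads = 195.4 N·m clockwise.
The load weighs 40 × 10 = 400 N and must supply an equal counterclockwise moment, so its lever arm about the knife-edge support is 195.4 / 400 = 0.488 m.
That puts it at 3.23 − 0.488 = 2.74 m from the left end.

x ≈ 2.74 m from the left end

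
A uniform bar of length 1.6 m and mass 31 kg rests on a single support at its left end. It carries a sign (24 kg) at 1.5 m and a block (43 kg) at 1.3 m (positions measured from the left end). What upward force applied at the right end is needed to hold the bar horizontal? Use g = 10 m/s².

F ≈ 729 N

About the left end:
Beam weight: 31 × 10 = 310 N down at 0.8 m → arm 0.8 m, τ = 310 × 0.8 = 248 N·m clockwise.
Sign: 24 × 10 = 240 N down at 1.5 m → arm 1.5 m, τ = 240 × 1.5 = 360 N·m clockwise.
Block: 43 × 10 = 430 N down at 1.3 m → arm 1.3 m, τ = 430 × 1.3 = 559 N·m clockwise.
Net moment of the loads = 1167 N·m clockwise.
The upward force F acts at the right end, arm 1.6 m, giving F × 1.6 counterclockwise.
Στ = 0 ⇒ F × 1.6 = 1167 ⇒ F = 1167 / 1.6 = 729 N.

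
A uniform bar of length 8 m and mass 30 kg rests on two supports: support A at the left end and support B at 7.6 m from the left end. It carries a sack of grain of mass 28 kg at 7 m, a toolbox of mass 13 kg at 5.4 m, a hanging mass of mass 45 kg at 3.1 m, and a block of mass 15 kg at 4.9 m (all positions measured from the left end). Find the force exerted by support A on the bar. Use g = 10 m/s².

R_A ≈ 522 N

Taking torques about support B:
Beam weight: 30 × 10 = 300 N down at 4 m → arm 3.6 m, τ = 300 × 3.6 = 1080 N·m counterclockwise.
Sack of grain: 28 × 10 = 280 N down at 7 m → arm 0.6 m, τ = 280 × 0.6 = 168 N·m counterclockwise.
Toolbox: 13 × 10 = 130 N down at 5.4 m → arm 2.2 m, τ = 130 × 2.2 = 286 N·m counterclockwise.
Hanging mass: 45 × 10 = 450 N down at 3.1 m → arm 4.5 m, τ = 450 × 4.5 = 2025 N·m counterclockwise.
Block: 15 × 10 = 150 N down at 4.9 m → arm 2.7 m, τ = 150 × 2.7 = 405 N·m counterclockwise.
Net load moment about support B = 3964 N·m counterclockwise.
Reaction R at support A is upward at 0 m, arm 7.6 m → moment R × 7.6 clockwise.
Στ = 0 ⇒ R × 7.6 = 3964 ⇒ R = 522 N.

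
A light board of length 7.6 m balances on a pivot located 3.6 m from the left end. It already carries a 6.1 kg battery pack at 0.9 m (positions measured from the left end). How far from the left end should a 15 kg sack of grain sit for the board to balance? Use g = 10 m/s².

Taking torques about the pivot (at 3.6 m from the left end):
Battery pack: 6.1 × 10 = 61 N down at 0.9 m → arm 2.7 m, τ = 61 × 2.7 = 164.7 N·m counterclockwise.
Net moment of existing loads = 164.7 N·m counterclockwise.
The sack of grain weighs 15 × 10 = 150 N and must supply an equal clockwise moment, so its lever arm about the pivot is 164.7 / 150 = 1.1 m.
That puts it at 3.6 + 1.1 = 4.7 m from the left end.

x ≈ 4.7 m from the left end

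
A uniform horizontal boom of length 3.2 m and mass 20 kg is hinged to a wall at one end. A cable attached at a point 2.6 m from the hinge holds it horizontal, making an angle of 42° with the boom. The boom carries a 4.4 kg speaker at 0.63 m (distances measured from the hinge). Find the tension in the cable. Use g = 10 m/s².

T ≈ 200 N

Sum moments about the hinge (the unknown hinge reaction has zero arm there).
Beam weight: 20 × 10 = 200 N down at 1.6 m → arm 1.6 m, τ = 200 × 1.6 = 320 N·m clockwise.
Speaker: 4.4 × 10 = 44 N down at 0.63 m → arm 0.63 m, τ = 44 × 0.63 = 27.72 N·m clockwise.
Total clockwise load moment = 347.7 N·m.
The cable tension T acts at 2.6 m; only its component perpendicular to the boom, T sinθ, produces torque. sin 42° = 0.6691.
Balancing moments: T × 2.6 × 0.6691 = 347.7, giving T = 347.7 / 1.74 = 200 N.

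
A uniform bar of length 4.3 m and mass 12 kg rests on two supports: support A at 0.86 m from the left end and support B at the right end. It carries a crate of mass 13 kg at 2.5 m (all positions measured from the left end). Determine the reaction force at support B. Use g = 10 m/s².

Sum moments about support A (its reaction then has zero moment arm).
Beam weight: 12 × 10 = 120 N down at 2.15 m → arm 1.29 m, τ = 120 × 1.29 = 154.8 N·m clockwise.
Crate: 13 × 10 = 130 N down at 2.5 m → arm 1.64 m, τ = 130 × 1.64 = 213.2 N·m clockwise.
Net load moment about support A = 368 N·m clockwise.
Reaction R at support B is upward at 4.3 m, arm 3.44 m → moment R × 3.44 counterclockwise.
For rotational equilibrium, R × 3.44 = 368, so R = 107 N.

R_B ≈ 107 N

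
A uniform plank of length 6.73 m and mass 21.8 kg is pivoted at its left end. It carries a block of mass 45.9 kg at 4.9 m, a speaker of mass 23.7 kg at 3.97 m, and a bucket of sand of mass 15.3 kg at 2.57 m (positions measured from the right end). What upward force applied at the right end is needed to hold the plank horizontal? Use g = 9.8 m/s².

F ≈ 417 N

Taking torques about the left end:
Beam weight: 21.8 × 9.8 = 213.6 N down at 3.365 m → arm 3.365 m, τ = 213.6 × 3.365 = 718.8 N·m clockwise.
Block: 45.9 × 9.8 = 449.8 N down at 4.9 m → arm 1.83 m, τ = 449.8 × 1.83 = 823.1 N·m clockwise.
Speaker: 23.7 × 9.8 = 232.3 N down at 3.97 m → arm 2.76 m, τ = 232.3 × 2.76 = 641.1 N·m clockwise.
Bucket of sand: 15.3 × 9.8 = 149.9 N down at 2.57 m → arm 4.16 m, τ = 149.9 × 4.16 = 623.6 N·m clockwise.
Net moment of the loads = 2807 N·m clockwise.
The upward force F acts at the right end, arm 6.73 m, giving F × 6.73 counterclockwise.
Setting net torque to zero: F × 6.73 = 2807 → F = 2807 / 6.73 = 417 N.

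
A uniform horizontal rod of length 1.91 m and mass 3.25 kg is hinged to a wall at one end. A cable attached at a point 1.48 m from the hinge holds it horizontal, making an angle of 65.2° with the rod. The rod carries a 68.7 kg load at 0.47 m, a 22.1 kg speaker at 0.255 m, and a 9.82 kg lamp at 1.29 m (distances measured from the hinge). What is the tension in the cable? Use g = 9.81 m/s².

Taking torques about the hinge:
Beam weight: 3.25 × 9.81 = 31.88 N down at 0.955 m → arm 0.955 m, τ = 31.88 × 0.955 = 30.45 N·m clockwise.
Load: 68.7 × 9.81 = 673.9 N down at 0.47 m → arm 0.47 m, τ = 673.9 × 0.47 = 316.7 N·m clockwise.
Speaker: 22.1 × 9.81 = 216.8 N down at 0.255 m → arm 0.255 m, τ = 216.8 × 0.255 = 55.28 N·m clockwise.
Lamp: 9.82 × 9.81 = 96.33 N down at 1.29 m → arm 1.29 m, τ = 96.33 × 1.29 = 124.3 N·m clockwise.
Total clockwise load moment = 526.7 N·m.
The cable tension T acts at 1.48 m; only its component perpendicular to the rod, T sinθ, produces torque. sin 65.2° = 0.9078.
Στ = 0 ⇒ T × 1.48 × 0.9078 = 526.7 ⇒ T = 526.7 / 1.344 = 392 N.

T ≈ 392 N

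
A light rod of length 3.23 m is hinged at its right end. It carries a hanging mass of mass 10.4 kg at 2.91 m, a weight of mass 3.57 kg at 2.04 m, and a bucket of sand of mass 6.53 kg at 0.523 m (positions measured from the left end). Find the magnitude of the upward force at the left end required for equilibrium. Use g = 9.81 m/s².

Take moments about the right end.
Hanging mass: 10.4 × 9.81 = 102 N down at 2.91 m → arm 0.32 m, τ = 102 × 0.32 = 32.64 N·m counterclockwise.
Weight: 3.57 × 9.81 = 35.02 N down at 2.04 m → arm 1.19 m, τ = 35.02 × 1.19 = 41.67 N·m counterclockwise.
Bucket of sand: 6.53 × 9.81 = 64.06 N down at 0.523 m → arm 2.707 m, τ = 64.06 × 2.707 = 173.4 N·m counterclockwise.
Net moment of the loads = 247.7 N·m counterclockwise.
The upward force F acts at the left end, arm 3.23 m, giving F × 3.23 clockwise.
Setting net torque to zero: F × 3.23 = 247.7 → F = 247.7 / 3.23 = 76.7 N.

F ≈ 76.7 N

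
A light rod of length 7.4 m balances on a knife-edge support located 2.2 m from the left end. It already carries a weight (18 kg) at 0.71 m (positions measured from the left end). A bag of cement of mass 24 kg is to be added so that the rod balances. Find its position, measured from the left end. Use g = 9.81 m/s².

About the knife-edge support (at 2.2 m from the left end):
Weight: 18 × 9.81 = 176.6 N down at 0.71 m → arm 1.49 m, τ = 176.6 × 1.49 = 263.1 N·m counterclockwise.
Net moment of existing loads = 263.1 N·m counterclockwise.
The bag of cement weighs 24 × 9.81 = 235.4 N and must supply an equal clockwise moment, so its lever arm about the knife-edge support is 263.1 / 235.4 = 1.12 m.
That puts it at 2.2 + 1.12 = 3.32 m from the left end.

x ≈ 3.32 m from the left end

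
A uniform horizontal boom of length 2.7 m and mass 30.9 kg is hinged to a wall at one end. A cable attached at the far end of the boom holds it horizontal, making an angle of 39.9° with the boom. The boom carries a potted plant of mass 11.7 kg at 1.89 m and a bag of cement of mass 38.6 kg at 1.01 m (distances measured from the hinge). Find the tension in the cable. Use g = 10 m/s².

T ≈ 594 N

Sum moments about the hinge (the unknown hinge reaction has zero arm there).
Beam weight: 30.9 × 10 = 309 N down at 1.35 m → arm 1.35 m, τ = 309 × 1.35 = 417.2 N·m clockwise.
Potted plant: 11.7 × 10 = 117 N down at 1.89 m → arm 1.89 m, τ = 117 × 1.89 = 221.1 N·m clockwise.
Bag of cement: 38.6 × 10 = 386 N down at 1.01 m → arm 1.01 m, τ = 386 × 1.01 = 389.9 N·m clockwise.
Total clockwise load moment = 1028 N·m.
The cable tension T acts at 2.7 m; only its component perpendicular to the boom, T sinθ, produces torque. sin 39.9° = 0.6414.
Setting net torque to zero: T × 2.7 × 0.6414 = 1028 → T = 1028 / 1.732 = 594 N.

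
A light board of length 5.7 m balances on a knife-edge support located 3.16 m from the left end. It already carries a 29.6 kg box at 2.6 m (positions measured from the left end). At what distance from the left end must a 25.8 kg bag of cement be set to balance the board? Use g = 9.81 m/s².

Choose the knife-edge support (at 3.16 m from the left end) as the axis so the support reaction has zero arm there.
Box: 29.6 × 9.81 = 290.4 N down at 2.6 m → arm 0.56 m, τ = 290.4 × 0.56 = 162.6 N·m counterclockwise.
Net moment of existing loads = 162.6 N·m counterclockwise.
The bag of cement weighs 25.8 × 9.81 = 253.1 N and must supply an equal clockwise moment, so its lever arm about the knife-edge support is 162.6 / 253.1 = 0.642 m.
That puts it at 3.16 + 0.642 = 3.8 m from the left end.

x ≈ 3.8 m from the left end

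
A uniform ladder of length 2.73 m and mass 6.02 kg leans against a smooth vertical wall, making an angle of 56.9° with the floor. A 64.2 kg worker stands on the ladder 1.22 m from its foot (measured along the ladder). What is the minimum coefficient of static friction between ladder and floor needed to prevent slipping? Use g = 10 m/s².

μ_min ≈ 0.294

Choose the foot of the ladder as the axis so the floor normal and friction both act there and drop out.
Ladder weight 6.02×10 = 60.2 N acts at 1.365 m along the ladder; its horizontal arm is 1.365·cos56.9° = 0.7454 m → τ = 44.87 N·m clockwise.
Worker: 64.2×10 = 642 N at 1.22 m → arm 0.6662 m → τ = 427.7 N·m clockwise.
Wall normal N acts horizontally at the top; its moment arm is the height L sinθ = 2.73·sin56.9° = 2.287 m, counterclockwise.
Στ = 0 ⇒ N × 2.287 = 472.6 ⇒ N = 206.6 N.
ΣFx = 0 ⇒ f = N_wall = 206.6 N. ΣFy = 0 ⇒ N_floor = 702.2 N.
μ_min = f / N_floor = 206.6 / 702.2 = 0.294.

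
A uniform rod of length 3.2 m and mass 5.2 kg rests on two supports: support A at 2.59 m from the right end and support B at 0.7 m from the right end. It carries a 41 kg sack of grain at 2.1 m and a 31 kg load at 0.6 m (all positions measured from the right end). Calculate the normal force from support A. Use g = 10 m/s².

R_A ≈ 312 N

Take moments about support B.
Beam weight: 5.2 × 10 = 52 N down at 1.6 m → arm 0.9 m, τ = 52 × 0.9 = 46.8 N·m counterclockwise.
Sack of grain: 41 × 10 = 410 N down at 2.1 m → arm 1.4 m, τ = 410 × 1.4 = 574 N·m counterclockwise.
Load: 31 × 10 = 310 N down at 0.6 m → arm 0.1 m, τ = 310 × 0.1 = 31 N·m clockwise.
Net load moment about support B = 589.8 N·m counterclockwise.
Reaction R at support A is upward at 2.59 m, arm 1.89 m → moment R × 1.89 clockwise.
Balancing moments: R × 1.89 = 589.8, giving R = 312 N.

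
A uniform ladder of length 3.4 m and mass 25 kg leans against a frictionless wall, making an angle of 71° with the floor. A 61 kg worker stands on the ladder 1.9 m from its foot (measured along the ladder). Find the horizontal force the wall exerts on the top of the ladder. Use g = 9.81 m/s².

Choose the foot of the ladder as the axis so the floor normal and friction both act there and drop out.
Ladder weight 25×9.81 = 245.2 N acts at 1.7 m along the ladder; its horizontal arm is 1.7·cos71° = 0.5535 m → τ = 135.7 N·m clockwise.
Worker: 61×9.81 = 598.4 N at 1.9 m → arm 0.6186 m → τ = 370.2 N·m clockwise.
Wall normal N acts horizontally at the top; its moment arm is the height L sinθ = 3.4·sin71° = 3.215 m, counterclockwise.
For rotational equilibrium, N × 3.215 = 505.9, so N = 157 N.

N_wall ≈ 157 N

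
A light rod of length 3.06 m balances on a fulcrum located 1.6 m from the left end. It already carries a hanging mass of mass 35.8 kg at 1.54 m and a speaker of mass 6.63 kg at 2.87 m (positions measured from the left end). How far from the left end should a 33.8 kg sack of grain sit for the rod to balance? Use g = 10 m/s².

x ≈ 1.41 m from the left end

About the fulcrum (at 1.6 m from the left end):
Hanging mass: 35.8 × 10 = 358 N down at 1.54 m → arm 0.06 m, τ = 358 × 0.06 = 21.48 N·m counterclockwise.
Speaker: 6.63 × 10 = 66.3 N down at 2.87 m → arm 1.27 m, τ = 66.3 × 1.27 = 84.2 N·m clockwise.
Net moment of existing loads = 62.72 N·m clockwise.
The sack of grain weighs 33.8 × 10 = 338 N and must supply an equal counterclockwise moment, so its lever arm about the fulcrum is 62.72 / 338 = 0.186 m.
That puts it at 1.6 − 0.186 = 1.41 m from the left end.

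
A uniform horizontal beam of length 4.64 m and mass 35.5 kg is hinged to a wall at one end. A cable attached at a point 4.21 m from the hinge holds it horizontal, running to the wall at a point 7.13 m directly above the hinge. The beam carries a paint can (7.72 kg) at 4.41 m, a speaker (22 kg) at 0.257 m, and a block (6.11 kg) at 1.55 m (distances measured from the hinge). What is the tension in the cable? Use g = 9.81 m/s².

Sum moments about the hinge (the unknown hinge reaction has zero arm there).
Beam weight: 35.5 × 9.81 = 348.3 N down at 2.32 m → arm 2.32 m, τ = 348.3 × 2.32 = 808.1 N·m clockwise.
Paint can: 7.72 × 9.81 = 75.73 N down at 4.41 m → arm 4.41 m, τ = 75.73 × 4.41 = 334 N·m clockwise.
Speaker: 22 × 9.81 = 215.8 N down at 0.257 m → arm 0.257 m, τ = 215.8 × 0.257 = 55.46 N·m clockwise.
Block: 6.11 × 9.81 = 59.94 N down at 1.55 m → arm 1.55 m, τ = 59.94 × 1.55 = 92.91 N·m clockwise.
Total clockwise load moment = 1290 N·m.
The cable tension T acts at 4.21 m; only its component perpendicular to the beam, T sinθ, produces torque. sinθ = h/√(h²+d²) = 7.13/√(7.13²+4.21²) = 0.8611.
Balancing moments: T × 4.21 × 0.8611 = 1290, giving T = 1290 / 3.625 = 356 N.

T ≈ 356 N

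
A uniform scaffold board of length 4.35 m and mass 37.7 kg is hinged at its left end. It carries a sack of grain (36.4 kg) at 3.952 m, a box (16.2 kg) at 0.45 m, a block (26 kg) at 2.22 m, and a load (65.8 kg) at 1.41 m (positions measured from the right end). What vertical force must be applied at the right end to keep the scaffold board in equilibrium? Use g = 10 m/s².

F ≈ 939 N

Taking torques about the left end:
Beam weight: 37.7 × 10 = 377 N down at 2.175 m → arm 2.175 m, τ = 377 × 2.175 = 820 N·m clockwise.
Sack of grain: 36.4 × 10 = 364 N down at 3.952 m → arm 0.398 m, τ = 364 × 0.398 = 144.9 N·m clockwise.
Box: 16.2 × 10 = 162 N down at 0.45 m → arm 3.9 m, τ = 162 × 3.9 = 631.8 N·m clockwise.
Block: 26 × 10 = 260 N down at 2.22 m → arm 2.13 m, τ = 260 × 2.13 = 553.8 N·m clockwise.
Load: 65.8 × 10 = 658 N down at 1.41 m → arm 2.94 m, τ = 658 × 2.94 = 1935 N·m clockwise.
Net moment of the loads = 4086 N·m clockwise.
The upward force F acts at the right end, arm 4.35 m, giving F × 4.35 counterclockwise.
For rotational equilibrium, F × 4.35 = 4086, so F = 4086 / 4.35 = 939 N.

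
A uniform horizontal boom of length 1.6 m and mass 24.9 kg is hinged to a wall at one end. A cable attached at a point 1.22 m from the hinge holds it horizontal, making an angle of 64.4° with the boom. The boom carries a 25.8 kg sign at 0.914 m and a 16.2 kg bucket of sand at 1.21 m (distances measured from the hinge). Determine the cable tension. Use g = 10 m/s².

T ≈ 574 N

About the hinge:
Beam weight: 24.9 × 10 = 249 N down at 0.8 m → arm 0.8 m, τ = 249 × 0.8 = 199.2 N·m clockwise.
Sign: 25.8 × 10 = 258 N down at 0.914 m → arm 0.914 m, τ = 258 × 0.914 = 235.8 N·m clockwise.
Bucket of sand: 16.2 × 10 = 162 N down at 1.21 m → arm 1.21 m, τ = 162 × 1.21 = 196 N·m clockwise.
Total clockwise load moment = 631 N·m.
The cable tension T acts at 1.22 m; only its component perpendicular to the boom, T sinθ, produces torque. sin 64.4° = 0.9018.
Στ = 0 ⇒ T × 1.22 × 0.9018 = 631 ⇒ T = 631 / 1.1 = 574 N.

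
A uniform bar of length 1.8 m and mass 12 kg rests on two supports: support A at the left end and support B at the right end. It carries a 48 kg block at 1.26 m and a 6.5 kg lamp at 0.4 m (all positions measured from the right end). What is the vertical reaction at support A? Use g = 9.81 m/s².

Choose support B as the axis so its reaction then has zero moment arm.
Beam weight: 12 × 9.81 = 117.7 N down at 0.9 m → arm 0.9 m, τ = 117.7 × 0.9 = 105.9 N·m counterclockwise.
Block: 48 × 9.81 = 470.9 N down at 1.26 m → arm 1.26 m, τ = 470.9 × 1.26 = 593.3 N·m counterclockwise.
Lamp: 6.5 × 9.81 = 63.77 N down at 0.4 m → arm 0.4 m, τ = 63.77 × 0.4 = 25.51 N·m counterclockwise.
Net load moment about support B = 724.7 N·m counterclockwise.
Reaction R at support A is upward at 1.8 m, arm 1.8 m → moment R × 1.8 clockwise.
Στ = 0 ⇒ R × 1.8 = 724.7 ⇒ R = 403 N.

R_A ≈ 403 N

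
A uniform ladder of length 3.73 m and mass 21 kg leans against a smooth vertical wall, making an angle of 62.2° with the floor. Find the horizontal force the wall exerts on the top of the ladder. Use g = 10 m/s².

N_wall ≈ 55.4 N

Choose the foot of the ladder as the axis so the floor normal and friction both act there and drop out.
Ladder weight 21×10 = 210 N acts at 1.865 m along the ladder; its horizontal arm is 1.865·cos62.2° = 0.8698 m → τ = 182.7 N·m clockwise.
Wall normal N acts horizontally at the top; its moment arm is the height L sinθ = 3.73·sin62.2° = 3.299 m, counterclockwise.
Setting net torque to zero: N × 3.299 = 182.7 → N = 55.4 N.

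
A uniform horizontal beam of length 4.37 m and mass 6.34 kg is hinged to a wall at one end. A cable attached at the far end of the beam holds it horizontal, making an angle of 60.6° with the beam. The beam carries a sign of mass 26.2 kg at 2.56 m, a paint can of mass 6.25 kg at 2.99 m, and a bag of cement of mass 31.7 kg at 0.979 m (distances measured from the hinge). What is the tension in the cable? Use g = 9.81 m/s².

Taking torques about the hinge:
Beam weight: 6.34 × 9.81 = 62.2 N down at 2.185 m → arm 2.185 m, τ = 62.2 × 2.185 = 135.9 N·m clockwise.
Sign: 26.2 × 9.81 = 257 N down at 2.56 m → arm 2.56 m, τ = 257 × 2.56 = 657.9 N·m clockwise.
Paint can: 6.25 × 9.81 = 61.31 N down at 2.99 m → arm 2.99 m, τ = 61.31 × 2.99 = 183.3 N·m clockwise.
Bag of cement: 31.7 × 9.81 = 311 N down at 0.979 m → arm 0.979 m, τ = 311 × 0.979 = 304.5 N·m clockwise.
Total clockwise load moment = 1282 N·m.
The cable tension T acts at 4.37 m; only its component perpendicular to the beam, T sinθ, produces torque. sin 60.6° = 0.8712.
Setting net torque to zero: T × 4.37 × 0.8712 = 1282 → T = 1282 / 3.807 = 337 N.

T ≈ 337 N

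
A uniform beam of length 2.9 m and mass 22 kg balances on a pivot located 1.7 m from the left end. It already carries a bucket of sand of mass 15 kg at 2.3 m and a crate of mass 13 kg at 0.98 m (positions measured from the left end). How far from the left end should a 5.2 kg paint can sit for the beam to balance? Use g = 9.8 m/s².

Take moments about the pivot (at 1.7 m from the left end).
Beam weight: 22 × 9.8 = 215.6 N down at 1.45 m → arm 0.25 m, τ = 215.6 × 0.25 = 53.9 N·m counterclockwise.
Bucket of sand: 15 × 9.8 = 147 N down at 2.3 m → arm 0.6 m, τ = 147 × 0.6 = 88.2 N·m clockwise.
Crate: 13 × 9.8 = 127.4 N down at 0.98 m → arm 0.72 m, τ = 127.4 × 0.72 = 91.73 N·m counterclockwise.
Net moment of existing loads = 57.43 N·m counterclockwise.
The paint can weighs 5.2 × 9.8 = 50.96 N and must supply an equal clockwise moment, so its lever arm about the pivot is 57.43 / 50.96 = 1.13 m.
That puts it at 1.7 + 1.13 = 2.83 m from the left end.

x ≈ 2.83 m from the left end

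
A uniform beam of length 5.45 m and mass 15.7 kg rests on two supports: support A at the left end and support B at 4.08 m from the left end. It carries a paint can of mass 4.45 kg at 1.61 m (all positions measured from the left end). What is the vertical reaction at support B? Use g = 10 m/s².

Take moments about support A.
Beam weight: 15.7 × 10 = 157 N down at 2.725 m → arm 2.725 m, τ = 157 × 2.725 = 427.8 N·m clockwise.
Paint can: 4.45 × 10 = 44.5 N down at 1.61 m → arm 1.61 m, τ = 44.5 × 1.61 = 71.65 N·m clockwise.
Net load moment about support A = 499.5 N·m clockwise.
Reaction R at support B is upward at 4.08 m, arm 4.08 m → moment R × 4.08 counterclockwise.
Στ = 0 ⇒ R × 4.08 = 499.5 ⇒ R = 122 N.

R_B ≈ 122 N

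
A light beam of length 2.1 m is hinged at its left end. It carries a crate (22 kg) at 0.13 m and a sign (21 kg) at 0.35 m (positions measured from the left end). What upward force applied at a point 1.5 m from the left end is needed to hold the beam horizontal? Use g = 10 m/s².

Sum moments about the left end (the unknown pivot reaction has zero arm there).
Crate: 22 × 10 = 220 N down at 0.13 m → arm 0.13 m, τ = 220 × 0.13 = 28.6 N·m clockwise.
Sign: 21 × 10 = 210 N down at 0.35 m → arm 0.35 m, τ = 210 × 0.35 = 73.5 N·m clockwise.
Net moment of the loads = 102.1 N·m clockwise.
The upward force F acts at a point 1.5 m from the left end, arm 1.5 m, giving F × 1.5 counterclockwise.
Στ = 0 ⇒ F × 1.5 = 102.1 ⇒ F = 102.1 / 1.5 = 68.1 N.

F ≈ 68.1 N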